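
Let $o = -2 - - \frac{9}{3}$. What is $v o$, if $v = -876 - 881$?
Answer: $-1757$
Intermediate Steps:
$o = 1$ ($o = -2 - \left(-9\right) \frac{1}{3} = -2 - -3 = -2 + 3 = 1$)
$v = -1757$
$v o = \left(-1757\right) 1 = -1757$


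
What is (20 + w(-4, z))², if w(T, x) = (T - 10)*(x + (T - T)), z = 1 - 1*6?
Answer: 8100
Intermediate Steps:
z = -5 (z = 1 - 6 = -5)
w(T, x) = x*(-10 + T) (w(T, x) = (-10 + T)*(x + 0) = (-10 + T)*x = x*(-10 + T))
(20 + w(-4, z))² = (20 - 5*(-10 - 4))² = (20 - 5*(-14))² = (20 + 70)² = 90² = 8100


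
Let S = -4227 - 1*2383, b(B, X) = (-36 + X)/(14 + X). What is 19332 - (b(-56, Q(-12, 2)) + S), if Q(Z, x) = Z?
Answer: 25966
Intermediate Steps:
b(B, X) = (-36 + X)/(14 + X)
S = -6610 (S = -4227 - 2383 = -6610)
19332 - (b(-56, Q(-12, 2)) + S) = 19332 - ((-36 - 12)/(14 - 12) - 6610) = 19332 - (-48/2 - 6610) = 19332 - ((½)*(-48) - 6610) = 19332 - (-24 - 6610) = 19332 - 1*(-6634) = 19332 + 6634 = 25966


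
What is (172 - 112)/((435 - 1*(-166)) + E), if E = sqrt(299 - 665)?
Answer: 36060/361567 - 60*I*sqrt(366)/361567 ≈ 0.099733 - 0.0031747*I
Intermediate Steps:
E = I*sqrt(366) (E = sqrt(-366) = I*sqrt(366) ≈ 19.131*I)
(172 - 112)/((435 - 1*(-166)) + E) = (172 - 112)/((435 - 1*(-166)) + I*sqrt(366)) = 60/((435 + 166) + I*sqrt(366)) = 60/(601 + I*sqrt(366))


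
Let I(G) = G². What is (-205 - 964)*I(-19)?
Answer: -422009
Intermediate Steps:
(-205 - 964)*I(-19) = (-205 - 964)*(-19)² = -1169*361 = -422009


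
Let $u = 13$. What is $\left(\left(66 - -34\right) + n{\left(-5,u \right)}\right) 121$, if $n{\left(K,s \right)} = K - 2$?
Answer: $11253$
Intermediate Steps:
$n{\left(K,s \right)} = -2 + K$
$\left(\left(66 - -34\right) + n{\left(-5,u \right)}\right) 121 = \left(\left(66 - -34\right) - 7\right) 121 = \left(\left(66 + 34\right) - 7\right) 121 = \left(100 - 7\right) 121 = 93 \cdot 121 = 11253$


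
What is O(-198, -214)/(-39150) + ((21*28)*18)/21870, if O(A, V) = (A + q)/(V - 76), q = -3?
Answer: 16482997/34060500 ≈ 0.48393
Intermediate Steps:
O(A, V) = (-3 + A)/(-76 + V) (O(A, V) = (A - 3)/(V - 76) = (-3 + A)/(-76 + V))
O(-198, -214)/(-39150) + ((21*28)*18)/21870 = ((-3 - 198)/(-76 - 214))/(-39150) + ((21*28)*18)/21870 = (-201/(-290))*(-1/39150) + (588*18)*(1/21870) = -1/290*(-201)*(-1/39150) + 10584*(1/21870) = (201/290)*(-1/39150) + 196/405 = -67/3784500 + 196/405 = 16482997/34060500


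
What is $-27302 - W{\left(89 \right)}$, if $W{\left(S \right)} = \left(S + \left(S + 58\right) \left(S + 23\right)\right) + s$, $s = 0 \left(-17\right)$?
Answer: $-43855$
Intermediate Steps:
$s = 0$
$W{\left(S \right)} = S + \left(23 + S\right) \left(58 + S\right)$ ($W{\left(S \right)} = \left(S + \left(S + 58\right) \left(S + 23\right)\right) + 0 = \left(S + \left(58 + S\right) \left(23 + S\right)\right) + 0 = \left(S + \left(23 + S\right) \left(58 + S\right)\right) + 0 = S + \left(23 + S\right) \left(58 + S\right)$)
$-27302 - W{\left(89 \right)} = -27302 - \left(1334 + 89^{2} + 82 \cdot 89\right) = -27302 - \left(1334 + 7921 + 7298\right) = -27302 - 16553 = -43855$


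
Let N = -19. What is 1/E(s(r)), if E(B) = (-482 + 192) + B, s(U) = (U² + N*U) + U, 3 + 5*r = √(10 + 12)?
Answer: -173725/48085849 + 2400*√22/48085849 ≈ -0.0033787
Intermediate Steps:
r = -⅗ + √22/5 (r = -⅗ + √(10 + 12)/5 = -⅗ + √22/5 ≈ 0.33808)
s(U) = U² - 18*U (s(U) = (U² - 19*U) + U = U² - 18*U)
E(B) = -290 + B
1/E(s(r)) = 1/(-290 + (-⅗ + √22/5)*(-18 + (-⅗ + √22/5))) = 1/(-290 + (-⅗ + √22/5)*(-93/5 + √22/5)) = 1/(-290 + (-93/5 + √22/5)*(-⅗ + √22/5))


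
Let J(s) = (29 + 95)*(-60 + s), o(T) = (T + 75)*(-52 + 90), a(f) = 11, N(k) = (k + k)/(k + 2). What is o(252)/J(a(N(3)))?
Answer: -6213/3038 ≈ -2.0451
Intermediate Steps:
N(k) = 2*k/(2 + k) (N(k) = (2*k)/(2 + k) = 2*k/(2 + k))
o(T) = 2850 + 38*T (o(T) = (75 + T)*38 = 2850 + 38*T)
J(s) = -7440 + 124*s (J(s) = 124*(-60 + s) = -7440 + 124*s)
o(252)/J(a(N(3))) = (2850 + 38*252)/(-7440 + 124*11) = (2850 + 9576)/(-7440 + 1364) = 12426/(-6076) = 12426*(-1/6076) = -6213/3038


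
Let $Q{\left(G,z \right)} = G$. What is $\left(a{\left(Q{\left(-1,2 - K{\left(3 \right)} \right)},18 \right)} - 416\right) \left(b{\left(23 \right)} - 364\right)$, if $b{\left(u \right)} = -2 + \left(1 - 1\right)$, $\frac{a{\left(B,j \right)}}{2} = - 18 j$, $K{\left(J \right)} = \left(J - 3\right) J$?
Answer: $389424$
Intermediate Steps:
$K{\left(J \right)} = J \left(-3 + J\right)$ ($K{\left(J \right)} = \left(-3 + J\right) J = J \left(-3 + J\right)$)
$a{\left(B,j \right)} = - 36 j$ ($a{\left(B,j \right)} = 2 \left(- 18 j\right) = - 36 j$)
$b{\left(u \right)} = -2$ ($b{\left(u \right)} = -2 + 0 = -2$)
$\left(a{\left(Q{\left(-1,2 - K{\left(3 \right)} \right)},18 \right)} - 416\right) \left(b{\left(23 \right)} - 364\right) = \left(\left(-36\right) 18 - 416\right) \left(-2 - 364\right) = \left(-648 - 416\right) \left(-366\right) = \left(-1064\right) \left(-366\right) = 389424$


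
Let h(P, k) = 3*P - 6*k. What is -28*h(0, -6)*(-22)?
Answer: 22176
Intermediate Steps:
h(P, k) = -6*k + 3*P
-28*h(0, -6)*(-22) = -28*(-6*(-6) + 3*0)*(-22) = -28*(36 + 0)*(-22) = -28*36*(-22) = -1008*(-22) = 22176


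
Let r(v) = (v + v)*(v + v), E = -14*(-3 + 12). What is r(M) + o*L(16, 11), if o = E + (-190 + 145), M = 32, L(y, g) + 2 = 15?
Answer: 1873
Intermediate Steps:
L(y, g) = 13 (L(y, g) = -2 + 15 = 13)
E = -126 (E = -14*9 = -126)
r(v) = 4*v**2 (r(v) = (2*v)*(2*v) = 4*v**2)
o = -171 (o = -126 + (-190 + 145) = -126 - 45 = -171)
r(M) + o*L(16, 11) = 4*32**2 - 171*13 = 4*1024 - 2223 = 4096 - 2223 = 1873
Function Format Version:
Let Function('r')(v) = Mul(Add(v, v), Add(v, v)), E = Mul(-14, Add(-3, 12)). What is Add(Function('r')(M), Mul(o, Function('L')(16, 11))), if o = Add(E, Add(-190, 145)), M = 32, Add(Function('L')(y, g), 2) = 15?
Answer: 1873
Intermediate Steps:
Function('L')(y, g) = 13 (Function('L')(y, g) = Add(-2, 15) = 13)
E = -126 (E = Mul(-14, 9) = -126)
Function('r')(v) = Mul(4, Pow(v, 2)) (Function('r')(v) = Mul(Mul(2, v), Mul(2, v)) = Mul(4, Pow(v, 2)))
o = -171 (o = Add(-126, Add(-190, 145)) = Add(-126, -45) = -171)
Add(Function('r')(M), Mul(o, Function('L')(16, 11))) = Add(Mul(4, Pow(32, 2)), Mul(-171, 13)) = Add(Mul(4, 1024), -2223) = Add(4096, -2223) = 1873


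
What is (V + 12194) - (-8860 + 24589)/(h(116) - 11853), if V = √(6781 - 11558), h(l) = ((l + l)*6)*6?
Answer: 14235641/1167 + I*√4777 ≈ 12199.0 + 69.116*I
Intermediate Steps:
h(l) = 72*l (h(l) = ((2*l)*6)*6 = (12*l)*6 = 72*l)
V = I*√4777 (V = √(-4777) = I*√4777 ≈ 69.116*I)
(V + 12194) - (-8860 + 24589)/(h(116) - 11853) = (I*√4777 + 12194) - (-8860 + 24589)/(72*116 - 11853) = (12194 + I*√4777) - 15729/(8352 - 11853) = (12194 + I*√4777) - 15729/(-3501) = (12194 + I*√4777) - 15729*(-1)/3501 = (12194 + I*√4777) - 1*(-5243/1167) = (12194 + I*√4777) + 5243/1167 = 14235641/1167 + I*√4777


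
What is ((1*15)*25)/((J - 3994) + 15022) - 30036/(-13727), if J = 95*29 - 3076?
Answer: 108914359/48991663 ≈ 2.2231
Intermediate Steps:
J = -321 (J = 2755 - 3076 = -321)
((1*15)*25)/((J - 3994) + 15022) - 30036/(-13727) = ((1*15)*25)/((-321 - 3994) + 15022) - 30036/(-13727) = (15*25)/(-4315 + 15022) - 30036*(-1/13727) = 375/10707 + 30036/13727 = 375*(1/10707) + 30036/13727 = 125/3569 + 30036/13727 = 108914359/48991663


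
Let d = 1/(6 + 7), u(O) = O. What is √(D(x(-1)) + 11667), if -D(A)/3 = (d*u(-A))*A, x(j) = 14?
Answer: √1979367/13 ≈ 108.22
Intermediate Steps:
d = 1/13 ≈ 0.076923
D(A) = 3*A²/13 (D(A) = -3*(-A)/13*A = -3*(-A/13)*A = -(-3)*A²/13 = 3*A²/13)
√(D(x(-1)) + 11667) = √((3/13)*14² + 11667) = √((3/13)*196 + 11667) = √(588/13 + 11667) = √(152259/13) = √1979367/13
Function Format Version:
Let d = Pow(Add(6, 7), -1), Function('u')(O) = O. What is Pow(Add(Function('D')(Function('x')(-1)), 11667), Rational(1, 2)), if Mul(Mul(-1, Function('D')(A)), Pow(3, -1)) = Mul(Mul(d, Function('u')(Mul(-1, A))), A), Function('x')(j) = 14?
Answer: Mul(Rational(1, 13), Pow(1979367, Rational(1, 2))) ≈ 108.22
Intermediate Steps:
d = Rational(1, 13) (d = Pow(13, -1) = Rational(1, 13) ≈ 0.076923)
Function('D')(A) = Mul(Rational(3, 13), Pow(A, 2)) (Function('D')(A) = Mul(-3, Mul(Mul(Rational(1, 13), Mul(-1, A)), A)) = Mul(-3, Mul(Mul(Rational(-1, 13), A), A)) = Mul(-3, Mul(Rational(-1, 13), Pow(A, 2))) = Mul(Rational(3, 13), Pow(A, 2)))
Pow(Add(Function('D')(Function('x')(-1)), 11667), Rational(1, 2)) = Pow(Add(Mul(Rational(3, 13), Pow(14, 2)), 11667), Rational(1, 2)) = Pow(Add(Mul(Rational(3, 13), 196), 11667), Rational(1, 2)) = Pow(Add(Rational(588, 13), 11667), Rational(1, 2)) = Pow(Rational(152259, 13), Rational(1, 2)) = Mul(Rational(1, 13), Pow(1979367, Rational(1, 2)))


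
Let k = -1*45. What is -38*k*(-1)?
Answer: -1710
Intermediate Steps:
k = -45
-38*k*(-1) = -38*(-45)*(-1) = 1710*(-1) = -1710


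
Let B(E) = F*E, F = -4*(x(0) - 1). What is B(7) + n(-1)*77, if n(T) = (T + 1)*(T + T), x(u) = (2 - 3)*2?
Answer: 84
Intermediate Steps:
x(u) = -2 (x(u) = -1*2 = -2)
F = 12 (F = -4*(-2 - 1) = -4*(-3) = 12)
n(T) = 2*T*(1 + T) (n(T) = (1 + T)*(2*T) = 2*T*(1 + T))
B(E) = 12*E
B(7) + n(-1)*77 = 12*7 + (2*(-1)*(1 - 1))*77 = 84 + (2*(-1)*0)*77 = 84 + 0*77 = 84 + 0 = 84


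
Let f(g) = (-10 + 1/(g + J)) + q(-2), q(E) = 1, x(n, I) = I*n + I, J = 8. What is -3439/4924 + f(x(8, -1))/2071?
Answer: -7171409/10197604 ≈ -0.70324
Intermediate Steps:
x(n, I) = I + I*n
f(g) = -9 + 1/(8 + g) (f(g) = (-10 + 1/(g + 8)) + 1 = (-10 + 1/(8 + g)) + 1 = -9 + 1/(8 + g))
-3439/4924 + f(x(8, -1))/2071 = -3439/4924 + ((-71 - (-9)*(1 + 8))/(8 - (1 + 8)))/2071 = -3439*1/4924 + ((-71 - (-9)*9)/(8 - 1*9))*(1/2071) = -3439/4924 + ((-71 - 9*(-9))/(8 - 9))*(1/2071) = -3439/4924 + ((-71 + 81)/(-1))*(1/2071) = -3439/4924 - 1*10*(1/2071) = -3439/4924 - 10*1/2071 = -3439/4924 - 10/2071 = -7171409/10197604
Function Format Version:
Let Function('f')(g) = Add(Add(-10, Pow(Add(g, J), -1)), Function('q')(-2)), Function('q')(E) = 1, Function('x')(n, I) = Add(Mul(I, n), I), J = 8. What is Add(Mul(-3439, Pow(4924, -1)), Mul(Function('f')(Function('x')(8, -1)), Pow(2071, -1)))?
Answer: Rational(-7171409, 10197604) ≈ -0.70324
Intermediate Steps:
Function('x')(n, I) = Add(I, Mul(I, n))
Function('f')(g) = Add(-9, Pow(Add(8, g), -1)) (Function('f')(g) = Add(Add(-10, Pow(Add(g, 8), -1)), 1) = Add(Add(-10, Pow(Add(8, g), -1)), 1) = Add(-9, Pow(Add(8, g), -1)))
Add(Mul(-3439, Pow(4924, -1)), Mul(Function('f')(Function('x')(8, -1)), Pow(2071, -1))) = Add(Mul(-3439, Pow(4924, -1)), Mul(Mul(Pow(Add(8, Mul(-1, Add(1, 8))), -1), Add(-71, Mul(-9, Mul(-1, Add(1, 8))))), Pow(2071, -1))) = Add(Mul(-3439, Rational(1, 4924)), Mul(Mul(Pow(Add(8, Mul(-1, 9)), -1), Add(-71, Mul(-9, Mul(-1, 9)))), Rational(1, 2071))) = Add(Rational(-3439, 4924), Mul(Mul(Pow(Add(8, -9), -1), Add(-71, Mul(-9, -9))), Rational(1, 2071))) = Add(Rational(-3439, 4924), Mul(Mul(Pow(-1, -1), Add(-71, 81)), Rational(1, 2071))) = Add(Rational(-3439, 4924), Mul(Mul(-1, 10), Rational(1, 2071))) = Add(Rational(-3439, 4924), Mul(-10, Rational(1, 2071))) = Add(Rational(-3439, 4924), Rational(-10, 2071)) = Rational(-7171409, 10197604)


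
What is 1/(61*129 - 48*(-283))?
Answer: 1/21453 ≈ 4.6614e-5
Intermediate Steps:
1/(61*129 - 48*(-283)) = 1/(7869 + 13584) = 1/21453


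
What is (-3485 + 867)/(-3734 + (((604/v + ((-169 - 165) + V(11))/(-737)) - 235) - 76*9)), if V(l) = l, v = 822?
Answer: 396505263/704535472 ≈ 0.56279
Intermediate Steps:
(-3485 + 867)/(-3734 + (((604/v + ((-169 - 165) + V(11))/(-737)) - 235) - 76*9)) = (-3485 + 867)/(-3734 + (((604/822 + ((-169 - 165) + 11)/(-737)) - 235) - 76*9)) = -2618/(-3734 + (((604*(1/822) + (-334 + 11)*(-1/737)) - 235) - 684)) = -2618/(-3734 + (((302/411 - 323*(-1/737)) - 235) - 684)) = -2618/(-3734 + (((302/411 + 323/737) - 235) - 684)) = -2618/(-3734 + ((355327/302907 - 235) - 684)) = -2618/(-3734 + (-70827818/302907 - 684)) = -2618/(-3734 - 278016206/302907) = -2618/(-1409070944/302907) = -2618*(-302907/1409070944) = 396505263/704535472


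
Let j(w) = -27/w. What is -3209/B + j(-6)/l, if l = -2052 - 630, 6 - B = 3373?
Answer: 1909197/2006732 ≈ 0.95140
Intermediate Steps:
B = -3367 (B = 6 - 1*3373 = 6 - 3373 = -3367)
l = -2682
-3209/B + j(-6)/l = -3209/(-3367) - 27/(-6)/(-2682) = -3209*(-1/3367) - 27*(-⅙)*(-1/2682) = 3209/3367 + (9/2)*(-1/2682) = 3209/3367 - 1/596 = 1909197/2006732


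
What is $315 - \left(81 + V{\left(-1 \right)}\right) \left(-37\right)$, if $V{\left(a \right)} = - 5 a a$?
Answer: $3127$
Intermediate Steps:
$V{\left(a \right)} = - 5 a^{2}$
$315 - \left(81 + V{\left(-1 \right)}\right) \left(-37\right) = 315 - \left(81 - 5 \left(-1\right)^{2}\right) \left(-37\right) = 315 - \left(81 - 5\right) \left(-37\right) = 315 - 76 \left(-37\right) = 315 - -2812 = 315 + 2812 = 3127$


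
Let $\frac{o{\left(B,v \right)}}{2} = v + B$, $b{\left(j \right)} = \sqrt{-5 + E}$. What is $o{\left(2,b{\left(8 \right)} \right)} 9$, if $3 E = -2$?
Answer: $36 + 6 i \sqrt{51} \approx 36.0 + 42.849 i$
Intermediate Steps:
$E = - \frac{2}{3}$ ($E = \frac{1}{3} \left(-2\right) = - \frac{2}{3} \approx -0.66667$)
$b{\left(j \right)} = \frac{i \sqrt{51}}{3}$ ($b{\left(j \right)} = \sqrt{-5 - \frac{2}{3}} = \sqrt{- \frac{17}{3}} = \frac{i \sqrt{51}}{3}$)
$o{\left(B,v \right)} = 2 B + 2 v$ ($o{\left(B,v \right)} = 2 \left(v + B\right) = 2 \left(B + v\right) = 2 B + 2 v$)
$o{\left(2,b{\left(8 \right)} \right)} 9 = \left(2 \cdot 2 + 2 \frac{i \sqrt{51}}{3}\right) 9 = \left(4 + \frac{2 i \sqrt{51}}{3}\right) 9 = 36 + 6 i \sqrt{51}$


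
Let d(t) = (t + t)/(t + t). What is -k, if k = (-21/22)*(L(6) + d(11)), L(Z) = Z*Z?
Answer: 777/22 ≈ 35.318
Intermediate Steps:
L(Z) = Z**2
d(t) = 1 (d(t) = (2*t)/((2*t)) = (2*t)*(1/(2*t)) = 1)
k = -777/22 (k = (-21/22)*(6**2 + 1) = (-21*1/22)*(36 + 1) = -21/22*37 = -777/22 ≈ -35.318)
-k = -1*(-777/22) = 777/22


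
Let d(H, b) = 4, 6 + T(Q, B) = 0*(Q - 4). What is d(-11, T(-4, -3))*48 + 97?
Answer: 289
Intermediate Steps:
T(Q, B) = -6 (T(Q, B) = -6 + 0*(Q - 4) = -6 + 0*(-4 + Q) = -6 + 0 = -6)
d(-11, T(-4, -3))*48 + 97 = 4*48 + 97 = 192 + 97 = 289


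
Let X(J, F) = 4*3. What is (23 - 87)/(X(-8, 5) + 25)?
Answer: -64/37 ≈ -1.7297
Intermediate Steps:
X(J, F) = 12
(23 - 87)/(X(-8, 5) + 25) = (23 - 87)/(12 + 25) = -64/37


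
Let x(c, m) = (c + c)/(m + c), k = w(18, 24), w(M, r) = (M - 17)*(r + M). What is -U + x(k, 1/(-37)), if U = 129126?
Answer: -200529570/1553 ≈ -1.2912e+5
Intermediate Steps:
w(M, r) = (-17 + M)*(M + r)
k = 42 (k = 18**2 - 17*18 - 17*24 + 18*24 = 324 - 306 - 408 + 432 = 42)
x(c, m) = 2*c/(c + m) (x(c, m) = (2*c)/(c + m) = 2*c/(c + m))
-U + x(k, 1/(-37)) = -1*129126 + 2*42/(42 + 1/(-37)) = -129126 + 2*42/(42 - 1/37) = -129126 + 2*42/(1553/37) = -129126 + 2*42*(37/1553) = -129126 + 3108/1553 = -200529570/1553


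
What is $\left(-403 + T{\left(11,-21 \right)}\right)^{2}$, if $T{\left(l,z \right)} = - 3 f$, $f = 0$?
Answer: $162409$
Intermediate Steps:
$T{\left(l,z \right)} = 0$ ($T{\left(l,z \right)} = \left(-3\right) 0 = 0$)
$\left(-403 + T{\left(11,-21 \right)}\right)^{2} = \left(-403 + 0\right)^{2} = \left(-403\right)^{2} = 162409$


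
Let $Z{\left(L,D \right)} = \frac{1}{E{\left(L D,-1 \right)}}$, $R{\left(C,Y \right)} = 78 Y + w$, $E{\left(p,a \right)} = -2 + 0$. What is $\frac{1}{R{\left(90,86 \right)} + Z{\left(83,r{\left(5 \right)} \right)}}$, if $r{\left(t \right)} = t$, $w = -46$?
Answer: $\frac{2}{13323} \approx 0.00015012$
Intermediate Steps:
$E{\left(p,a \right)} = -2$
$R{\left(C,Y \right)} = -46 + 78 Y$ ($R{\left(C,Y \right)} = 78 Y - 46 = -46 + 78 Y$)
$Z{\left(L,D \right)} = - \frac{1}{2}$ ($Z{\left(L,D \right)} = \frac{1}{-2} = - \frac{1}{2}$)
$\frac{1}{R{\left(90,86 \right)} + Z{\left(83,r{\left(5 \right)} \right)}} = \frac{1}{\left(-46 + 78 \cdot 86\right) - \frac{1}{2}} = \frac{1}{\left(-46 + 6708\right) - \frac{1}{2}} = \frac{1}{6662 - \frac{1}{2}} = \frac{1}{\frac{13323}{2}} = \frac{2}{13323}$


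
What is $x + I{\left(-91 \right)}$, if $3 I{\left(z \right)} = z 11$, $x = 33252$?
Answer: $\frac{98755}{3} \approx 32918.0$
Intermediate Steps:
$I{\left(z \right)} = \frac{11 z}{3}$ ($I{\left(z \right)} = \frac{z 11}{3} = \frac{11 z}{3}$)
$x + I{\left(-91 \right)} = 33252 + \frac{11}{3} \left(-91\right) = 33252 - \frac{1001}{3} = \frac{98755}{3}$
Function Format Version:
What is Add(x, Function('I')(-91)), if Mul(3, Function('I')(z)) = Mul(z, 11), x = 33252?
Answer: Rational(98755, 3) ≈ 32918.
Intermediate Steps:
Function('I')(z) = Mul(Rational(11, 3), z) (Function('I')(z) = Mul(Rational(1, 3), Mul(z, 11)) = Mul(Rational(1, 3), Mul(11, z)) = Mul(Rational(11, 3), z))
Add(x, Function('I')(-91)) = Add(33252, Mul(Rational(11, 3), -91)) = Add(33252, Rational(-1001, 3)) = Rational(98755, 3)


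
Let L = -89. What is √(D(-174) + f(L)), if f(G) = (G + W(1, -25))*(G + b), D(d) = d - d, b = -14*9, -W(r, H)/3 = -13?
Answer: 5*√430 ≈ 103.68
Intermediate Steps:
W(r, H) = 39 (W(r, H) = -3*(-13) = 39)
b = -126
D(d) = 0
f(G) = (-126 + G)*(39 + G) (f(G) = (G + 39)*(G - 126) = (39 + G)*(-126 + G) = (-126 + G)*(39 + G))
√(D(-174) + f(L)) = √(0 + (-4914 + (-89)² - 87*(-89))) = √(0 + (-4914 + 7921 + 7743)) = √(0 + 10750) = √10750 = 5*√430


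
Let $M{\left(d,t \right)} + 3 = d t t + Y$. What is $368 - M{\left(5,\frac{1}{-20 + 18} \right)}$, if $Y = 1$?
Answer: $\frac{1475}{4} \approx 368.75$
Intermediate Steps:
$M{\left(d,t \right)} = -2 + d t^{2}$ ($M{\left(d,t \right)} = -3 + \left(d t t + 1\right) = -3 + \left(d t^{2} + 1\right) = -3 + \left(1 + d t^{2}\right) = -2 + d t^{2}$)
$368 - M{\left(5,\frac{1}{-20 + 18} \right)} = 368 - \left(-2 + 5 \left(\frac{1}{-20 + 18}\right)^{2}\right) = 368 - \left(-2 + 5 \left(\frac{1}{-2}\right)^{2}\right) = 368 - \left(-2 + 5 \left(- \frac{1}{2}\right)^{2}\right) = 368 - \left(-2 + 5 \cdot \frac{1}{4}\right) = 368 - \left(-2 + \frac{5}{4}\right) = 368 - - \frac{3}{4} = 368 + \frac{3}{4} = \frac{1475}{4}$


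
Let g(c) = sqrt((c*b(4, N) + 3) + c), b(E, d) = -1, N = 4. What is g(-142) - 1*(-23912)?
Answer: 23912 + sqrt(3) ≈ 23914.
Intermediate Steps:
g(c) = sqrt(3) (g(c) = sqrt((c*(-1) + 3) + c) = sqrt((-c + 3) + c) = sqrt((3 - c) + c) = sqrt(3))
g(-142) - 1*(-23912) = sqrt(3) - 1*(-23912) = sqrt(3) + 23912 = 23912 + sqrt(3)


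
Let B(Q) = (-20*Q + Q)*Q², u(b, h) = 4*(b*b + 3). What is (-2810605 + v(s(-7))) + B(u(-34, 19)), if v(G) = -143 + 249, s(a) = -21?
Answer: -1893147828163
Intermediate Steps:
u(b, h) = 12 + 4*b² (u(b, h) = 4*(b² + 3) = 4*(3 + b²) = 12 + 4*b²)
B(Q) = -19*Q³ (B(Q) = (-19*Q)*Q² = -19*Q³)
v(G) = 106
(-2810605 + v(s(-7))) + B(u(-34, 19)) = (-2810605 + 106) - 19*(12 + 4*(-34)²)³ = -2810499 - 19*(12 + 4*1156)³ = -2810499 - 19*(12 + 4624)³ = -2810499 - 19*4636³ = -2810499 - 19*99639211456 = -2810499 - 1893145017664 = -1893147828163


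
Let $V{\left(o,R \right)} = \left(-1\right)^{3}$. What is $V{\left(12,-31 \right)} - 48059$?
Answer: $-48060$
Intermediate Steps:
$V{\left(o,R \right)} = -1$
$V{\left(12,-31 \right)} - 48059 = -1 - 48059 = -48060$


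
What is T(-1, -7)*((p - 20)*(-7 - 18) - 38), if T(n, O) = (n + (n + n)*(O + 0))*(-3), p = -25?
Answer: -42393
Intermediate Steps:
T(n, O) = -3*n - 6*O*n (T(n, O) = (n + (2*n)*O)*(-3) = (n + 2*O*n)*(-3) = -3*n - 6*O*n)
T(-1, -7)*((p - 20)*(-7 - 18) - 38) = (-3*(-1)*(1 + 2*(-7)))*((-25 - 20)*(-7 - 18) - 38) = (-3*(-1)*(1 - 14))*(-45*(-25) - 38) = (-3*(-1)*(-13))*(1125 - 38) = -39*1087 = -42393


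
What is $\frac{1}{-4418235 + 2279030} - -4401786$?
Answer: $\frac{9416322620129}{2139205} \approx 4.4018 \cdot 10^{6}$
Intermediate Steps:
$\frac{1}{-4418235 + 2279030} - -4401786 = \frac{1}{-2139205} + 4401786 = - \frac{1}{2139205} + 4401786 = \frac{9416322620129}{2139205}$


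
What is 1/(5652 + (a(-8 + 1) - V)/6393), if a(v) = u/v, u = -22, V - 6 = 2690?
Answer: 44751/252913802 ≈ 0.00017694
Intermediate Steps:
V = 2696 (V = 6 + 2690 = 2696)
a(v) = -22/v
1/(5652 + (a(-8 + 1) - V)/6393) = 1/(5652 + (-22/(-8 + 1) - 1*2696)/6393) = 1/(5652 + (-22/(-7) - 2696)*(1/6393)) = 1/(5652 + (-22*(-1/7) - 2696)*(1/6393)) = 1/(5652 + (22/7 - 2696)*(1/6393)) = 1/(5652 - 18850/7*1/6393) = 1/(5652 - 18850/44751) = 1/(252913802/44751) = 44751/252913802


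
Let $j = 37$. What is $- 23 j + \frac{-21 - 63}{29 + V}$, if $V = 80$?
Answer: $- \frac{92843}{109} \approx -851.77$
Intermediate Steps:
$- 23 j + \frac{-21 - 63}{29 + V} = \left(-23\right) 37 + \frac{-21 - 63}{29 + 80} = -851 - \frac{84}{109} = - \frac{92843}{109}$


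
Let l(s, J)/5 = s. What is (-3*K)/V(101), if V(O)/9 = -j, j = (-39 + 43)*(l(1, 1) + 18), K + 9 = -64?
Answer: -73/276 ≈ -0.26449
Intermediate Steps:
K = -73 (K = -9 - 64 = -73)
l(s, J) = 5*s
j = 92 (j = (-39 + 43)*(5*1 + 18) = 4*(5 + 18) = 4*23 = 92)
V(O) = -828 (V(O) = 9*(-1*92) = 9*(-92) = -828)
(-3*K)/V(101) = -3*(-73)/(-828) = 219*(-1/828) = -73/276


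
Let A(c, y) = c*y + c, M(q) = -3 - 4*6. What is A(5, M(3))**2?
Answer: 16900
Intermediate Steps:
M(q) = -27 (M(q) = -3 - 24 = -27)
A(c, y) = c + c*y
A(5, M(3))**2 = (5*(1 - 27))**2 = (5*(-26))**2 = (-130)**2 = 16900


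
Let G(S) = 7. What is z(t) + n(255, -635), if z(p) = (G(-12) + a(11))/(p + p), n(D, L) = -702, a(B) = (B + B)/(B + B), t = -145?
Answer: -101794/145 ≈ -702.03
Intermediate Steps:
a(B) = 1 (a(B) = (2*B)/((2*B)) = (2*B)*(1/(2*B)) = 1)
z(p) = 4/p (z(p) = (7 + 1)/(p + p) = 8/((2*p)) = 8*(1/(2*p)) = 4/p)
z(t) + n(255, -635) = 4/(-145) - 702 = 4*(-1/145) - 702 = -4/145 - 702 = -101794/145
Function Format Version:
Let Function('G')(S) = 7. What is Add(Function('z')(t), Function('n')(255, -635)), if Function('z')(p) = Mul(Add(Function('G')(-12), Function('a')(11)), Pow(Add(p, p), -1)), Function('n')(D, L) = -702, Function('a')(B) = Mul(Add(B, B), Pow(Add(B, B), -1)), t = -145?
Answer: Rational(-101794, 145) ≈ -702.03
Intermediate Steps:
Function('a')(B) = 1 (Function('a')(B) = Mul(Mul(2, B), Pow(Mul(2, B), -1)) = Mul(Mul(2, B), Mul(Rational(1, 2), Pow(B, -1))) = 1)
Function('z')(p) = Mul(4, Pow(p, -1)) (Function('z')(p) = Mul(Add(7, 1), Pow(Add(p, p), -1)) = Mul(8, Pow(Mul(2, p), -1)) = Mul(8, Mul(Rational(1, 2), Pow(p, -1))) = Mul(4, Pow(p, -1)))
Add(Function('z')(t), Function('n')(255, -635)) = Add(Mul(4, Pow(-145, -1)), -702) = Add(Mul(4, Rational(-1, 145)), -702) = Add(Rational(-4, 145), -702) = Rational(-101794, 145)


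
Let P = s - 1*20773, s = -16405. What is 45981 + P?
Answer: 8803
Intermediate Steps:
P = -37178 (P = -16405 - 1*20773 = -16405 - 20773 = -37178)
45981 + P = 45981 - 37178 = 8803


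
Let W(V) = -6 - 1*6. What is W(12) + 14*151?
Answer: 2102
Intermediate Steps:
W(V) = -12 (W(V) = -6 - 6 = -12)
W(12) + 14*151 = -12 + 14*151 = -12 + 2114 = 2102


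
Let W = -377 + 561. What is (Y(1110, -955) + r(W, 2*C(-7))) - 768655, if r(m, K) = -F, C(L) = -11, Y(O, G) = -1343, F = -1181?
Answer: -768817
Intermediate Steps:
W = 184
r(m, K) = 1181 (r(m, K) = -1*(-1181) = 1181)
(Y(1110, -955) + r(W, 2*C(-7))) - 768655 = (-1343 + 1181) - 768655 = -162 - 768655 = -768817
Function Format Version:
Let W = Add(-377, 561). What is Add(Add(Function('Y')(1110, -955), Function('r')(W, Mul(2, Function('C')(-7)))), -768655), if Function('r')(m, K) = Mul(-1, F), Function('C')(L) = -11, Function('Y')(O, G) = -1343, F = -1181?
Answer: -768817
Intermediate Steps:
W = 184
Function('r')(m, K) = 1181 (Function('r')(m, K) = Mul(-1, -1181) = 1181)
Add(Add(Function('Y')(1110, -955), Function('r')(W, Mul(2, Function('C')(-7)))), -768655) = Add(Add(-1343, 1181), -768655) = Add(-162, -768655) = -768817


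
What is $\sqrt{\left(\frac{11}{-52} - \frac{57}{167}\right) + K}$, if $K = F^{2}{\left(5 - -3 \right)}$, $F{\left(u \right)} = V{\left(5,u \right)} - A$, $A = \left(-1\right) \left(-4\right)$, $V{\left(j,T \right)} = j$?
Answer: $\frac{\sqrt{8429993}}{4342} \approx 0.66869$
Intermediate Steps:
$A = 4$
$F{\left(u \right)} = 1$ ($F{\left(u \right)} = 5 - 4 = 1$)
$K = 1$ ($K = 1^{2} = 1$)
$\sqrt{\left(\frac{11}{-52} - \frac{57}{167}\right) + K} = \sqrt{\left(\frac{11}{-52} - \frac{57}{167}\right) + 1} = \sqrt{\left(11 \left(- \frac{1}{52}\right) - \frac{57}{167}\right) + 1} = \sqrt{\left(- \frac{11}{52} - \frac{57}{167}\right) + 1} = \sqrt{- \frac{4801}{8684} + 1} = \sqrt{\frac{3883}{8684}} = \frac{\sqrt{8429993}}{4342}$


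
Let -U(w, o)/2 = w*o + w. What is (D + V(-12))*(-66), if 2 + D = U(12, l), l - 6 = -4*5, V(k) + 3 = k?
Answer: -19470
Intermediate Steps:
V(k) = -3 + k
l = -14 (l = 6 - 4*5 = 6 - 20 = -14)
U(w, o) = -2*w - 2*o*w (U(w, o) = -2*(w*o + w) = -2*(o*w + w) = -2*(w + o*w) = -2*w - 2*o*w)
D = 310 (D = -2 - 2*12*(1 - 14) = -2 - 2*12*(-13) = -2 + 312 = 310)
(D + V(-12))*(-66) = (310 + (-3 - 12))*(-66) = (310 - 15)*(-66) = 295*(-66) = -19470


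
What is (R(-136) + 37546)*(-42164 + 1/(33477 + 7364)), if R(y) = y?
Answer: -64420765319430/40841 ≈ -1.5774e+9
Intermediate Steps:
(R(-136) + 37546)*(-42164 + 1/(33477 + 7364)) = (-136 + 37546)*(-42164 + 1/(33477 + 7364)) = 37410*(-42164 + 1/40841) = 37410*(-1722019923/40841) = -64420765319430/40841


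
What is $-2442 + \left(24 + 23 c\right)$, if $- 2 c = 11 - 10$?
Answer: $- \frac{4859}{2} \approx -2429.5$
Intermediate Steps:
$c = - \frac{1}{2}$ ($c = - \frac{11 - 10}{2} = \left(- \frac{1}{2}\right) 1 = - \frac{1}{2} \approx -0.5$)
$-2442 + \left(24 + 23 c\right) = -2442 + \left(24 + 23 \left(- \frac{1}{2}\right)\right) = -2442 + \left(24 - \frac{23}{2}\right) = -2442 + \frac{25}{2} = - \frac{4859}{2}$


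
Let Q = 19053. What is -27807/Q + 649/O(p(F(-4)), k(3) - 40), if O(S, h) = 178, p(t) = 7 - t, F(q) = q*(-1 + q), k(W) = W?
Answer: 2471917/1130478 ≈ 2.1866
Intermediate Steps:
-27807/Q + 649/O(p(F(-4)), k(3) - 40) = -27807/19053 + 649/178 = -27807*1/19053 + 649*(1/178) = -9269/6351 + 649/178 = 2471917/1130478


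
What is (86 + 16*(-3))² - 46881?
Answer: -45437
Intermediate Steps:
(86 + 16*(-3))² - 46881 = (86 - 48)² - 46881 = 38² - 46881 = 1444 - 46881 = -45437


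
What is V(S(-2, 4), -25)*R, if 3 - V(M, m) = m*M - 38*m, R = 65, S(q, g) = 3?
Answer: -56680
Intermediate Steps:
V(M, m) = 3 + 38*m - M*m (V(M, m) = 3 - (m*M - 38*m) = 3 - (M*m - 38*m) = 3 - (-38*m + M*m) = 3 + (38*m - M*m) = 3 + 38*m - M*m)
V(S(-2, 4), -25)*R = (3 + 38*(-25) - 1*3*(-25))*65 = (3 - 950 + 75)*65 = -872*65 = -56680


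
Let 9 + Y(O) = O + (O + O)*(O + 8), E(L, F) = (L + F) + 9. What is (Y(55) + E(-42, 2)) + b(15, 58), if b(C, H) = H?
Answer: 7003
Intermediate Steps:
E(L, F) = 9 + F + L (E(L, F) = (F + L) + 9 = 9 + F + L)
Y(O) = -9 + O + 2*O*(8 + O) (Y(O) = -9 + (O + (O + O)*(O + 8)) = -9 + (O + (2*O)*(8 + O)) = -9 + (O + 2*O*(8 + O)) = -9 + O + 2*O*(8 + O))
(Y(55) + E(-42, 2)) + b(15, 58) = ((-9 + 2*55² + 17*55) + (9 + 2 - 42)) + 58 = ((-9 + 2*3025 + 935) - 31) + 58 = ((-9 + 6050 + 935) - 31) + 58 = (6976 - 31) + 58 = 6945 + 58 = 7003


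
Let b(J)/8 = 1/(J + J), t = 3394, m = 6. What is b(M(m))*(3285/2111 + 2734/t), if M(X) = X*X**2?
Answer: 4230191/96723909 ≈ 0.043735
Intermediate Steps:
M(X) = X**3
b(J) = 4/J (b(J) = 8/(J + J) = 8/((2*J)) = 8*(1/(2*J)) = 4/J)
b(M(m))*(3285/2111 + 2734/t) = (4/(6**3))*(3285/2111 + 2734/3394) = (4/216)*(3285*(1/2111) + 2734*(1/3394)) = (4*(1/216))*(3285/2111 + 1367/1697) = (1/54)*(8460382/3582367) = 4230191/96723909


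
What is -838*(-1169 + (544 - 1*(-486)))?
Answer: 116482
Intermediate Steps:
-838*(-1169 + (544 - 1*(-486))) = -838*(-1169 + (544 + 486)) = -838*(-1169 + 1030) = -838*(-139) = 116482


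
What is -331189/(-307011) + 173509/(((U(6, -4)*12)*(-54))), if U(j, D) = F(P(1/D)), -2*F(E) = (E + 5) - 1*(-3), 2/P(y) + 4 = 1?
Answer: 18018692221/243152712 ≈ 74.104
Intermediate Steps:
P(y) = -2/3 (P(y) = 2/(-4 + 1) = 2/(-3) = 2*(-1/3) = -2/3)
F(E) = -4 - E/2 (F(E) = -((E + 5) - 1*(-3))/2 = -((5 + E) + 3)/2 = -(8 + E)/2 = -4 - E/2)
U(j, D) = -11/3 (U(j, D) = -4 - 1/2*(-2/3) = -4 + 1/3 = -11/3)
-331189/(-307011) + 173509/(((U(6, -4)*12)*(-54))) = -331189/(-307011) + 173509/((-11/3*12*(-54))) = -331189*(-1/307011) + 173509/((-44*(-54))) = 331189/307011 + 173509/2376 = 18018692221/243152712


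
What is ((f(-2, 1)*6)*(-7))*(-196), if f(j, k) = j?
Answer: -16464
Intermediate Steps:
((f(-2, 1)*6)*(-7))*(-196) = (-2*6*(-7))*(-196) = -12*(-7)*(-196) = 84*(-196) = -16464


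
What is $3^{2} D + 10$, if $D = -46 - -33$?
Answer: $-107$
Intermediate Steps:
$D = -13$ ($D = -46 + 33 = -13$)
$3^{2} D + 10 = 3^{2} \left(-13\right) + 10 = 9 \left(-13\right) + 10 = -117 + 10 = -107$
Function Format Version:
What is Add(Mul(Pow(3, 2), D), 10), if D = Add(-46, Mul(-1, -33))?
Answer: -107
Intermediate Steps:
D = -13 (D = Add(-46, 33) = -13)
Add(Mul(Pow(3, 2), D), 10) = Add(Mul(Pow(3, 2), -13), 10) = Add(Mul(9, -13), 10) = Add(-117, 10) = -107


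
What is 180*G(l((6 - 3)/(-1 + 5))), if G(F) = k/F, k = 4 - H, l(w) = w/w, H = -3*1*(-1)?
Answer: 180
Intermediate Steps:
H = 3 (H = -3*(-1) = 3)
l(w) = 1
k = 1 (k = 4 - 1*3 = 4 - 3 = 1)
G(F) = 1/F
180*G(l((6 - 3)/(-1 + 5))) = 180/1 = 180*1 = 180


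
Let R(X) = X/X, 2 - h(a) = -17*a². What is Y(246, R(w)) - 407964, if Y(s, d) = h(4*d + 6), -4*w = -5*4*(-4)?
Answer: -406262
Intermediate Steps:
w = -20 (w = -(-5*4)*(-4)/4 = -(-5)*(-4) = -¼*80 = -20)
h(a) = 2 + 17*a² (h(a) = 2 - (-17)*a² = 2 + 17*a²)
R(X) = 1
Y(s, d) = 2 + 17*(6 + 4*d)² (Y(s, d) = 2 + 17*(4*d + 6)² = 2 + 17*(6 + 4*d)²)
Y(246, R(w)) - 407964 = (614 + 272*1² + 816*1) - 407964 = (614 + 272*1 + 816) - 407964 = (614 + 272 + 816) - 407964 = 1702 - 407964 = -406262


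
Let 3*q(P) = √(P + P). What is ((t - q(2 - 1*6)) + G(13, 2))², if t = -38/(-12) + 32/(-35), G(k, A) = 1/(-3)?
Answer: 123209/44100 - 806*I*√2/315 ≈ 2.7939 - 3.6186*I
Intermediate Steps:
G(k, A) = -⅓
t = 473/210 (t = -38*(-1/12) + 32*(-1/35) = 19/6 - 32/35 = 473/210 ≈ 2.2524)
q(P) = √2*√P/3 (q(P) = √(P + P)/3 = √(2*P)/3 = (√2*√P)/3 = √2*√P/3)
((t - q(2 - 1*6)) + G(13, 2))² = ((473/210 - √2*√(2 - 1*6)/3) - ⅓)² = ((473/210 - √2*√(2 - 6)/3) - ⅓)² = ((473/210 - √2*√(-4)/3) - ⅓)² = ((473/210 - √2*2*I/3) - ⅓)² = ((473/210 - 2*I*√2/3) - ⅓)² = (403/210 - 2*I*√2/3)²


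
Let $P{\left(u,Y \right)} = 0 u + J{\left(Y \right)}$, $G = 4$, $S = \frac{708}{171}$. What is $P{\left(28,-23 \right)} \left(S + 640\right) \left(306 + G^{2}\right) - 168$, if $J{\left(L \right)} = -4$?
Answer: $- \frac{47299784}{57} \approx -8.2982 \cdot 10^{5}$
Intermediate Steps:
$S = \frac{236}{57}$ ($S = 708 \cdot \frac{1}{171} = \frac{236}{57} \approx 4.1404$)
$P{\left(u,Y \right)} = -4$ ($P{\left(u,Y \right)} = 0 u - 4 = 0 - 4 = -4$)
$P{\left(28,-23 \right)} \left(S + 640\right) \left(306 + G^{2}\right) - 168 = - 4 \left(\frac{236}{57} + 640\right) \left(306 + 4^{2}\right) - 168 = - 4 \frac{36716 \left(306 + 16\right)}{57} - 168 = - 4 \cdot \frac{36716}{57} \cdot 322 - 168 = \left(-4\right) \frac{11822552}{57} - 168 = - \frac{47290208}{57} - 168 = - \frac{47299784}{57}$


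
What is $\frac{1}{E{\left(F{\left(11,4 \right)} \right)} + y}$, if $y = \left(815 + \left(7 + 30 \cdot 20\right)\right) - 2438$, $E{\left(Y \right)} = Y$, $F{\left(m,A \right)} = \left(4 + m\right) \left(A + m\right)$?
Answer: $- \frac{1}{791} \approx -0.0012642$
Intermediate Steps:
$y = -1016$ ($y = \left(815 + \left(7 + 600\right)\right) - 2438 = \left(815 + 607\right) - 2438 = 1422 - 2438 = -1016$)
$\frac{1}{E{\left(F{\left(11,4 \right)} \right)} + y} = \frac{1}{\left(11^{2} + 4 \cdot 4 + 4 \cdot 11 + 4 \cdot 11\right) - 1016} = \frac{1}{\left(121 + 16 + 44 + 44\right) - 1016} = \frac{1}{225 - 1016} = \frac{1}{-791} = - \frac{1}{791}$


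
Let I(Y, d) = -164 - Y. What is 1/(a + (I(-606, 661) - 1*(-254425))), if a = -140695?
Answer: 1/114172 ≈ 8.7587e-6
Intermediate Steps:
1/(a + (I(-606, 661) - 1*(-254425))) = 1/(-140695 + ((-164 - 1*(-606)) - 1*(-254425))) = 1/(-140695 + ((-164 + 606) + 254425)) = 1/(-140695 + (442 + 254425)) = 1/(-140695 + 254867) = 1/114172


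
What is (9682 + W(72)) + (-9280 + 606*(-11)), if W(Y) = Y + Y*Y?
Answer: -1008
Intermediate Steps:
W(Y) = Y + Y²
(9682 + W(72)) + (-9280 + 606*(-11)) = (9682 + 72*(1 + 72)) + (-9280 + 606*(-11)) = (9682 + 72*73) + (-9280 - 6666) = (9682 + 5256) - 15946 = 14938 - 15946 = -1008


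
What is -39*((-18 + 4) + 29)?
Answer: -585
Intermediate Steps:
-39*((-18 + 4) + 29) = -39*(-14 + 29) = -39*15 = -585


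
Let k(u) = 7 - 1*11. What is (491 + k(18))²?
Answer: 237169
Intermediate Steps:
k(u) = -4 (k(u) = 7 - 11 = -4)
(491 + k(18))² = (491 - 4)² = 487² = 237169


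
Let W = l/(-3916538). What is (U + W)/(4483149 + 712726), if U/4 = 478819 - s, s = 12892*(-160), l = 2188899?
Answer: 39816134099029/20349841880750 ≈ 1.9566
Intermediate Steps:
W = -2188899/3916538 (W = 2188899/(-3916538) = 2188899*(-1/3916538) = -2188899/3916538 ≈ -0.55889)
s = -2062720
U = 10166156 (U = 4*(478819 - 1*(-2062720)) = 4*(478819 + 2062720) = 4*2541539 = 10166156)
(U + W)/(4483149 + 712726) = (10166156 - 2188899/3916538)/(4483149 + 712726) = (39816134099029/3916538)/5195875 = (39816134099029/3916538)*(1/5195875) = 39816134099029/20349841880750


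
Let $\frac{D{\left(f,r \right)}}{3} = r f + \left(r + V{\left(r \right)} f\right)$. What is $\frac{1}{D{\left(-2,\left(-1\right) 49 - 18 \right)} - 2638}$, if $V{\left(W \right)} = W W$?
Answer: $- \frac{1}{29371} \approx -3.4047 \cdot 10^{-5}$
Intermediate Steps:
$V{\left(W \right)} = W^{2}$
$D{\left(f,r \right)} = 3 r + 3 f r + 3 f r^{2}$ ($D{\left(f,r \right)} = 3 \left(r f + \left(r + r^{2} f\right)\right) = 3 \left(f r + \left(r + f r^{2}\right)\right) = 3 \left(r + f r + f r^{2}\right) = 3 r + 3 f r + 3 f r^{2}$)
$\frac{1}{D{\left(-2,\left(-1\right) 49 - 18 \right)} - 2638} = \frac{1}{3 \left(\left(-1\right) 49 - 18\right) \left(1 - 2 - 2 \left(\left(-1\right) 49 - 18\right)\right) - 2638} = \frac{1}{3 \left(-49 - 18\right) \left(1 - 2 - 2 \left(-49 - 18\right)\right) - 2638} = \frac{1}{3 \left(-67\right) \left(1 - 2 - -134\right) - 2638} = \frac{1}{3 \left(-67\right) \left(1 - 2 + 134\right) - 2638} = \frac{1}{3 \left(-67\right) 133 - 2638} = \frac{1}{-26733 - 2638} = \frac{1}{-29371} = - \frac{1}{29371}$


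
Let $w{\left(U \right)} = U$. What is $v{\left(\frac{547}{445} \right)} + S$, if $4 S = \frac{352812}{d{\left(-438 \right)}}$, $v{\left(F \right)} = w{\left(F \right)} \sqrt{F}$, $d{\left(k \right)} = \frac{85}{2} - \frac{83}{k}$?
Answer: $\frac{19316457}{9349} + \frac{547 \sqrt{243415}}{198025} \approx 2067.5$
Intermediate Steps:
$d{\left(k \right)} = \frac{85}{2} - \frac{83}{k}$ ($d{\left(k \right)} = 85 \cdot \frac{1}{2} - \frac{83}{k} = \frac{85}{2} - \frac{83}{k}$)
$v{\left(F \right)} = F^{\frac{3}{2}}$ ($v{\left(F \right)} = F \sqrt{F} = F^{\frac{3}{2}}$)
$S = \frac{19316457}{9349}$ ($S = \frac{352812 \frac{1}{\frac{85}{2} - \frac{83}{-438}}}{4} = \frac{352812 \frac{1}{\frac{85}{2} - - \frac{83}{438}}}{4} = \frac{352812 \frac{1}{\frac{85}{2} + \frac{83}{438}}}{4} = \frac{352812 \frac{1}{\frac{9349}{219}}}{4} = \frac{352812 \cdot \frac{219}{9349}}{4} = \frac{1}{4} \cdot \frac{77265828}{9349} = \frac{19316457}{9349} \approx 2066.2$)
$v{\left(\frac{547}{445} \right)} + S = \left(\frac{547}{445}\right)^{\frac{3}{2}} + \frac{19316457}{9349} = \frac{547 \sqrt{243415}}{198025} + \frac{19316457}{9349} = \frac{19316457}{9349} + \frac{547 \sqrt{243415}}{198025}$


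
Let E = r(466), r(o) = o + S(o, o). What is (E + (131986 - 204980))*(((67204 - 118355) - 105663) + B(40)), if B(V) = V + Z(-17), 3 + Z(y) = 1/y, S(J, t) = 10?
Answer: 193275698780/17 ≈ 1.1369e+10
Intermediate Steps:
Z(y) = -3 + 1/y
B(V) = -52/17 + V (B(V) = V + (-3 + 1/(-17)) = V + (-3 - 1/17) = V - 52/17 = -52/17 + V)
r(o) = 10 + o (r(o) = o + 10 = 10 + o)
E = 476 (E = 10 + 466 = 476)
(E + (131986 - 204980))*(((67204 - 118355) - 105663) + B(40)) = (476 + (131986 - 204980))*(((67204 - 118355) - 105663) + (-52/17 + 40)) = (476 - 72994)*((-51151 - 105663) + 628/17) = -72518*(-156814 + 628/17) = -72518*(-2665210/17) = 193275698780/17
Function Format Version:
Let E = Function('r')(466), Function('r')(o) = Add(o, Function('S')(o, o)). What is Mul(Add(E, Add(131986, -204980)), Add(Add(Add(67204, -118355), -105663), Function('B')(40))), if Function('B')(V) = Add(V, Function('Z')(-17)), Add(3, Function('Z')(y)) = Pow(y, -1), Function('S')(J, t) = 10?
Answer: Rational(193275698780, 17) ≈ 1.1369e+10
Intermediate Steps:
Function('Z')(y) = Add(-3, Pow(y, -1))
Function('B')(V) = Add(Rational(-52, 17), V) (Function('B')(V) = Add(V, Add(-3, Pow(-17, -1))) = Add(V, Add(-3, Rational(-1, 17))) = Add(V, Rational(-52, 17)) = Add(Rational(-52, 17), V))
Function('r')(o) = Add(10, o) (Function('r')(o) = Add(o, 10) = Add(10, o))
E = 476 (E = Add(10, 466) = 476)
Mul(Add(E, Add(131986, -204980)), Add(Add(Add(67204, -118355), -105663), Function('B')(40))) = Mul(Add(476, Add(131986, -204980)), Add(Add(Add(67204, -118355), -105663), Add(Rational(-52, 17), 40))) = Mul(Add(476, -72994), Add(Add(-51151, -105663), Rational(628, 17))) = Mul(-72518, Add(-156814, Rational(628, 17))) = Mul(-72518, Rational(-2665210, 17)) = Rational(193275698780, 17)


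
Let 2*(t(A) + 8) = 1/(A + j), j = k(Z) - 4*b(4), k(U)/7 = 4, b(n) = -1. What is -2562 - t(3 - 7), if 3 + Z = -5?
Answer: -143025/56 ≈ -2554.0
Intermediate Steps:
Z = -8 (Z = -3 - 5 = -8)
k(U) = 28 (k(U) = 7*4 = 28)
j = 32 (j = 28 - 4*(-1) = 28 + 4 = 32)
t(A) = -8 + 1/(2*(32 + A)) (t(A) = -8 + 1/(2*(A + 32)) = -8 + 1/(2*(32 + A)))
-2562 - t(3 - 7) = -2562 - (-511 - 16*(3 - 7))/(2*(32 + (3 - 7))) = -2562 - (-511 - 16*(-4))/(2*(32 - 4)) = -2562 - (-511 + 64)/(2*28) = -2562 - (-447)/(2*28) = -2562 - 1*(-447/56) = -2562 + 447/56 = -143025/56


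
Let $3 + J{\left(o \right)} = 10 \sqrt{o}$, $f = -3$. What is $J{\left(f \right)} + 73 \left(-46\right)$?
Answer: $-3361 + 10 i \sqrt{3} \approx -3361.0 + 17.32 i$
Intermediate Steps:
$J{\left(o \right)} = -3 + 10 \sqrt{o}$
$J{\left(f \right)} + 73 \left(-46\right) = \left(-3 + 10 \sqrt{-3}\right) + 73 \left(-46\right) = \left(-3 + 10 i \sqrt{3}\right) - 3358 = -3361 + 10 i \sqrt{3}$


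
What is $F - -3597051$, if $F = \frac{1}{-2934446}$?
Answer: $\frac{10555351918745}{2934446} \approx 3.5971 \cdot 10^{6}$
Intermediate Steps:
$F = - \frac{1}{2934446} \approx -3.4078 \cdot 10^{-7}$
$F - -3597051 = - \frac{1}{2934446} - -3597051 = - \frac{1}{2934446} + 3597051 = \frac{10555351918745}{2934446}$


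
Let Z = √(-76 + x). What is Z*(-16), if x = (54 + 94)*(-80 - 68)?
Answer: -32*I*√5495 ≈ -2372.1*I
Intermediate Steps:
x = -21904 (x = 148*(-148) = -21904)
Z = 2*I*√5495 (Z = √(-76 - 21904) = √(-21980) = 2*I*√5495 ≈ 148.26*I)
Z*(-16) = (2*I*√5495)*(-16) = -32*I*√5495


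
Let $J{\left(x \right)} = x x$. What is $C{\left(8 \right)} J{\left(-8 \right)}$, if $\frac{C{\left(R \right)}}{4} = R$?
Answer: $2048$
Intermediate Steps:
$J{\left(x \right)} = x^{2}$
$C{\left(R \right)} = 4 R$
$C{\left(8 \right)} J{\left(-8 \right)} = 4 \cdot 8 \left(-8\right)^{2} = 32 \cdot 64 = 2048$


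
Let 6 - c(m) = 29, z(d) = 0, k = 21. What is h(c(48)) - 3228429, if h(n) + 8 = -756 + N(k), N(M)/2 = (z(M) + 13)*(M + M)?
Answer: -3228101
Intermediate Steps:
N(M) = 52*M (N(M) = 2*((0 + 13)*(M + M)) = 2*(13*(2*M)) = 2*(26*M) = 52*M)
c(m) = -23 (c(m) = 6 - 1*29 = 6 - 29 = -23)
h(n) = 328 (h(n) = -8 + (-756 + 52*21) = -8 + (-756 + 1092) = -8 + 336 = 328)
h(c(48)) - 3228429 = 328 - 3228429 = -3228101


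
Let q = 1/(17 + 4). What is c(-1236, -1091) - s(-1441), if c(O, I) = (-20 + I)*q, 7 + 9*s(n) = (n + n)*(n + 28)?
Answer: -28509146/63 ≈ -4.5253e+5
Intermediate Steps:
q = 1/21 ≈ 0.047619
s(n) = -7/9 + 2*n*(28 + n)/9 (s(n) = -7/9 + ((n + n)*(n + 28))/9 = -7/9 + ((2*n)*(28 + n))/9 = -7/9 + (2*n*(28 + n))/9 = -7/9 + 2*n*(28 + n)/9)
c(O, I) = -20/21 + I/21 (c(O, I) = (-20 + I)*(1/21) = -20/21 + I/21)
c(-1236, -1091) - s(-1441) = (-20/21 + (1/21)*(-1091)) - (-7/9 + (2/9)*(-1441)² + (56/9)*(-1441)) = (-20/21 - 1091/21) - (-7/9 + (2/9)*2076481 - 80696/9) = -1111/21 - (-7/9 + 4152962/9 - 80696/9) = -1111/21 - 1*4072259/9 = -1111/21 - 4072259/9 = -28509146/63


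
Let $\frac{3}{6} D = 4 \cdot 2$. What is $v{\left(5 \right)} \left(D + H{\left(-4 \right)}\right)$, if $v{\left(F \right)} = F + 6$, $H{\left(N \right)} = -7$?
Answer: $99$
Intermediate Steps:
$v{\left(F \right)} = 6 + F$
$D = 16$ ($D = 2 \cdot 4 \cdot 2 = 2 \cdot 8 = 16$)
$v{\left(5 \right)} \left(D + H{\left(-4 \right)}\right) = \left(6 + 5\right) \left(16 - 7\right) = 11 \cdot 9 = 99$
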